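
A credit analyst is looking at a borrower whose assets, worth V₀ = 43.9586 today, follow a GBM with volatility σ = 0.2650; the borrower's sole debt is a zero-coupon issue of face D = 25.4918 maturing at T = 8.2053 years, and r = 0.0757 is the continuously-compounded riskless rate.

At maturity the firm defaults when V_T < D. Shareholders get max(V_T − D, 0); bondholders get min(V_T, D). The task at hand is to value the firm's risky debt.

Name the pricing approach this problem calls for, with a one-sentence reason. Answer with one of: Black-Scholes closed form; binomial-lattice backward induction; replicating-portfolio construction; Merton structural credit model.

framework: Merton structural credit model

Key observation: the data describe a firm's assets (V₀ = 43.9586, GBM) and a single zero-coupon debt of face 25.4918, so credit quantities follow from equity-as-call in the structural model.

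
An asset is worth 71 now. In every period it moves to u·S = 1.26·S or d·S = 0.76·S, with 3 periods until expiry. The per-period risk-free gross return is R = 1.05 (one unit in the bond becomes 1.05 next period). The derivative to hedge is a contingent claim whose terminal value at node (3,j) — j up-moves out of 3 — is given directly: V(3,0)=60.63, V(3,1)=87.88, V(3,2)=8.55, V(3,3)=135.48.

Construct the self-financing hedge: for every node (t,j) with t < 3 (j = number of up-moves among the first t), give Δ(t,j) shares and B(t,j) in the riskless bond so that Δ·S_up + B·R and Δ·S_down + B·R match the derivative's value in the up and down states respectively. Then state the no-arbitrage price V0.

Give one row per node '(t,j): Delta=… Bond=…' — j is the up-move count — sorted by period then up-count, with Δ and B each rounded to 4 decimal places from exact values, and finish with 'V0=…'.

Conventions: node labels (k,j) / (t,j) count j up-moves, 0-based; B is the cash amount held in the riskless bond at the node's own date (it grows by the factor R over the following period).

(0,0): Delta=0.2263 Bond=37.0798
(1,0): Delta=-1.2202 Bond=116.9850
(1,1): Delta=0.8581 Bond=-17.5860
(2,0): Delta=1.3290 Bond=18.2952
(2,1): Delta=-2.3336 Bond=198.5349
(2,2): Delta=2.2521 Bond=-175.6034
V0=53.1461

Under the risk-neutral measure, an up-move has probability p* = (R−d)/(u−d) = 0.5800 and values discount at R = 1.05.
Terminal payoffs: V(3,0)=60.6300, V(3,1)=87.8800, V(3,2)=8.5500, V(3,3)=135.4800
  t=2,j=0: stock 41.0096 → up 51.6721 (V=87.8800), down 31.1673 (V=60.6300). Price 72.7952; hedge Δ=1.3290, bond B=18.2952.
  t=2,j=1: stock 67.9896 → up 85.6669 (V=8.5500), down 51.6721 (V=87.8800). Price 39.8749; hedge Δ=-2.3336, bond B=198.5349.
  t=2,j=2: stock 112.7196 → up 142.0267 (V=135.4800), down 85.6669 (V=8.5500). Price 78.2566; hedge Δ=2.2521, bond B=-175.6034.
  t=1,j=0: stock 53.9600 → up 67.9896 (V=39.8749), down 41.0096 (V=72.7952). Price 51.1442; hedge Δ=-1.2202, bond B=116.9850.
  t=1,j=1: stock 89.4600 → up 112.7196 (V=78.2566), down 67.9896 (V=39.8749). Price 59.1774; hedge Δ=0.8581, bond B=-17.5860.
  t=0,j=0: stock 71.0000 → up 89.4600 (V=59.1774), down 53.9600 (V=51.1442). Price 53.1461; hedge Δ=0.2263, bond B=37.0798.
As a check, the time-0 holding Δ(0,0)·S0 + B(0,0) comes to 53.1461 — exactly V0.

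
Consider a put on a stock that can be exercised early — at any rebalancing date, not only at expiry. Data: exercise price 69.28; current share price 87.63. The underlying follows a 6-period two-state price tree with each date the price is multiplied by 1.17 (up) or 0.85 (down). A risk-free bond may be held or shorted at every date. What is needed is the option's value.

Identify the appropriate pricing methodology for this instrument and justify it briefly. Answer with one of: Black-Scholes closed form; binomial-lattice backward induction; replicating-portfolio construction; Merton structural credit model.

Key observation: the put (strike 69.28 on spot 87.63) is American-style on a 6-step discrete price model, so the early-exercise decision at every node requires stepwise backward valuation — a closed form cannot price the exercise right.

framework: binomial-lattice backward induction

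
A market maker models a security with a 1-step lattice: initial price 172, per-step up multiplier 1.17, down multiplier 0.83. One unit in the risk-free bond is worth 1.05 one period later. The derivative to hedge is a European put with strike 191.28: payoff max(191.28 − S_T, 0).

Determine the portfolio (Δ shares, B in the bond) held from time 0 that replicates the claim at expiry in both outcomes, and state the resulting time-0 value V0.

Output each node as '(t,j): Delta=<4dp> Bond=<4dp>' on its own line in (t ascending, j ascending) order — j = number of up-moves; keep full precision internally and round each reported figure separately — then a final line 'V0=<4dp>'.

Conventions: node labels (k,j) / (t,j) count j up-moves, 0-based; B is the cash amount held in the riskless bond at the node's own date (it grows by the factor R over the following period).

(0,0): Delta=-0.8297 Bond=159.0151
V0=16.3092

Risk-neutral probability p* = (R−d)/(u−d) = (1.05−0.83)/(1.17−0.83) = 0.6471.
Payoffs at expiry: V(1,0)=48.5200, V(1,1)=0.0000
Node (0,0) S=172.0000: V=(p*·0.0000+(1−p*)·48.5200)/1.05=16.3092; Δ=(0.0000−48.5200)/(201.2400−142.7600)=-0.8297; B=V−Δ·S=159.0151
As a check, the time-0 holding Δ(0,0)·S0 + B(0,0) comes to 16.3092 — exactly V0.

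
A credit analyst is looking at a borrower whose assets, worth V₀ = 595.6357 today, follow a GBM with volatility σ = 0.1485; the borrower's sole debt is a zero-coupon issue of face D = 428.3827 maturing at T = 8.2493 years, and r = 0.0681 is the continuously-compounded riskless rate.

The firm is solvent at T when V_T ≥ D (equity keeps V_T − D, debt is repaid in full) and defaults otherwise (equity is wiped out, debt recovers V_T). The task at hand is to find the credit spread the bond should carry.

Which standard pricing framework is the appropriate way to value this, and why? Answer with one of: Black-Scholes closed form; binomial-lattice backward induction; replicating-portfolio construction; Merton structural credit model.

framework: Merton structural credit model

Key observation: a levered firm with one bullet debt due at 8.2493 years is the canonical structural-credit setup: equity is a call on the firm's assets struck at the face value.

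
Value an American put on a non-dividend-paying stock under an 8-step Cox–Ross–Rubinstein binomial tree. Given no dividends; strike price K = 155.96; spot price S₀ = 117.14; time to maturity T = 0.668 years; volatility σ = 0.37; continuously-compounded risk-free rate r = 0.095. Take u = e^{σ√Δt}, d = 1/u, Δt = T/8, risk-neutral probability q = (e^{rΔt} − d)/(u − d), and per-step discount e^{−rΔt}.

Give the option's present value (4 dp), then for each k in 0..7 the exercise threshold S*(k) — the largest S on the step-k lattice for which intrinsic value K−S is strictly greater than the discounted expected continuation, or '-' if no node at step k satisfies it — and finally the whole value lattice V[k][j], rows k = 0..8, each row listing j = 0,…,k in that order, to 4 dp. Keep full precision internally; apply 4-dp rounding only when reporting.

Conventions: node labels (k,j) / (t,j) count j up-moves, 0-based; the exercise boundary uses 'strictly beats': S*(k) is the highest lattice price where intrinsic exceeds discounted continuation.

price = 39.0124
boundary = - 105.2621 117.1400 105.2621 117.1400 105.2621 117.1400 130.3582
tree:
39.0124
50.6979 28.4150
61.3714 38.8200 18.8800
70.9626 50.6979 27.5892 10.8227
79.5813 61.3714 38.8200 17.2495 4.8284
87.3261 70.9626 50.6979 26.5071 8.6408 1.2477
94.2855 79.5813 61.3714 38.8200 15.1128 2.5691 0.0000
100.5393 87.3261 70.9626 50.6979 25.6018 5.2898 0.0000 0.0000
106.1589 94.2855 79.5813 61.3714 38.8200 10.8920 0.0000 0.0000 0.0000

Δt=0.08350  u=1.11284  d=0.89860  q=0.51047  discount=0.99210
step 8 (expiry): payoffs max(K−S,0) = 106.1589 94.2855 79.5813 61.3714 38.8200 10.8920 0.0000 0.0000 0.0000
step 7: (k=7,j=0): S=55.4207, K−S=100.5393, hold=99.3070 ⇒ V=100.5393 exercise | (k=7,j=1): S=68.6339, K−S=87.3261, hold=86.0938 ⇒ V=87.3261 exercise | (k=7,j=2): S=84.9974, K−S=70.9626, hold=69.7304 ⇒ V=70.9626 exercise | (k=7,j=3): S=105.2621, K−S=50.6979, hold=49.4657 ⇒ V=50.6979 exercise | (k=7,j=4): S=130.3582, K−S=25.6018, hold=24.3695 ⇒ V=25.6018 exercise | (k=7,j=5): S=161.4377, K−S=0.0000, hold=5.2898 ⇒ V=5.2898 continue | (k=7,j=6): S=199.9271, K−S=0.0000, hold=0.0000 ⇒ V=0.0000 continue | (k=7,j=7): S=247.5929, K−S=0.0000, hold=0.0000 ⇒ V=0.0000 continue  boundary S*=130.3582
step 6: (k=6,j=0): S=61.6745, K−S=94.2855, hold=93.0532 ⇒ V=94.2855 exercise | (k=6,j=1): S=76.3787, K−S=79.5813, hold=78.3491 ⇒ V=79.5813 exercise | (k=6,j=2): S=94.5886, K−S=61.3714, hold=60.1392 ⇒ V=61.3714 exercise | (k=6,j=3): S=117.1400, K−S=38.8200, hold=37.5877 ⇒ V=38.8200 exercise | (k=6,j=4): S=145.0680, K−S=10.8920, hold=15.1128 ⇒ V=15.1128 continue | (k=6,j=5): S=179.6546, K−S=0.0000, hold=2.5691 ⇒ V=2.5691 continue | (k=6,j=6): S=222.4871, K−S=0.0000, hold=0.0000 ⇒ V=0.0000 continue  boundary S*=117.1400
step 5: (k=5,j=0): S=68.6339, K−S=87.3261, hold=86.0938 ⇒ V=87.3261 exercise | (k=5,j=1): S=84.9974, K−S=70.9626, hold=69.7304 ⇒ V=70.9626 exercise | (k=5,j=2): S=105.2621, K−S=50.6979, hold=49.4657 ⇒ V=50.6979 exercise | (k=5,j=3): S=130.3582, K−S=25.6018, hold=26.5071 ⇒ V=26.5071 continue | (k=5,j=4): S=161.4377, K−S=0.0000, hold=8.6408 ⇒ V=8.6408 continue | (k=5,j=5): S=199.9271, K−S=0.0000, hold=1.2477 ⇒ V=1.2477 continue  boundary S*=105.2621
step 4: (k=4,j=0): S=76.3787, K−S=79.5813, hold=78.3491 ⇒ V=79.5813 exercise | (k=4,j=1): S=94.5886, K−S=61.3714, hold=60.1392 ⇒ V=61.3714 exercise | (k=4,j=2): S=117.1400, K−S=38.8200, hold=38.0462 ⇒ V=38.8200 exercise | (k=4,j=3): S=145.0680, K−S=10.8920, hold=17.2495 ⇒ V=17.2495 continue | (k=4,j=4): S=179.6546, K−S=0.0000, hold=4.8284 ⇒ V=4.8284 continue  boundary S*=117.1400
step 3: (k=3,j=0): S=84.9974, K−S=70.9626, hold=69.7304 ⇒ V=70.9626 exercise | (k=3,j=1): S=105.2621, K−S=50.6979, hold=49.4657 ⇒ V=50.6979 exercise | (k=3,j=2): S=130.3582, K−S=25.6018, hold=27.5892 ⇒ V=27.5892 continue | (k=3,j=3): S=161.4377, K−S=0.0000, hold=10.8227 ⇒ V=10.8227 continue  boundary S*=105.2621
step 2: (k=2,j=0): S=94.5886, K−S=61.3714, hold=60.1392 ⇒ V=61.3714 exercise | (k=2,j=1): S=117.1400, K−S=38.8200, hold=38.5942 ⇒ V=38.8200 exercise | (k=2,j=2): S=145.0680, K−S=10.8920, hold=18.8800 ⇒ V=18.8800 continue  boundary S*=117.1400
step 1: (k=1,j=0): S=105.2621, K−S=50.6979, hold=49.4657 ⇒ V=50.6979 exercise | (k=1,j=1): S=130.3582, K−S=25.6018, hold=28.4150 ⇒ V=28.4150 continue  boundary S*=105.2621
step 0: (k=0,j=0): S=117.1400, K−S=38.8200, hold=39.0124 ⇒ V=39.0124 continue  boundary S*=-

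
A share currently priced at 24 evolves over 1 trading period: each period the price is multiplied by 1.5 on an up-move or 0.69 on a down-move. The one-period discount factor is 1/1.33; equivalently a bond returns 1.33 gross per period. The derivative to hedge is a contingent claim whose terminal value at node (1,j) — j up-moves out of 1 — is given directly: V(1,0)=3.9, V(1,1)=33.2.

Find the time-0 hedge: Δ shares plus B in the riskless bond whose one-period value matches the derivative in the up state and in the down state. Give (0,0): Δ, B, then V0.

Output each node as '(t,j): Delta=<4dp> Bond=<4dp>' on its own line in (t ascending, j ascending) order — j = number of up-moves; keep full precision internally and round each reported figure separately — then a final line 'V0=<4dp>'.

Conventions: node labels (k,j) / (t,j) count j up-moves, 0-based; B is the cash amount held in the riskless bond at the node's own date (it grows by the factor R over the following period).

(0,0): Delta=1.5072 Bond=-15.8340
V0=20.3388

Since d<R<u, set p* = (R−d)/(u−d) = 0.7901; price each node as the discounted p*-expectation of its children.
Expiry values: V(1,0)=3.9000, V(1,1)=33.2000
(0,0): S=24.0000. Δ = (V_up−V_dn)/(S_up−S_dn) = (33.2000−3.9000)/(36.0000−16.5600) = 1.5072. V = [p*·33.2000 + (1−p*)·3.9000]/1.33 = 20.3388. B = V − Δ·S = -15.8340.
Verification: the root portfolio costs Δ(0,0)·S0 + B(0,0) = 20.3388, matching V0.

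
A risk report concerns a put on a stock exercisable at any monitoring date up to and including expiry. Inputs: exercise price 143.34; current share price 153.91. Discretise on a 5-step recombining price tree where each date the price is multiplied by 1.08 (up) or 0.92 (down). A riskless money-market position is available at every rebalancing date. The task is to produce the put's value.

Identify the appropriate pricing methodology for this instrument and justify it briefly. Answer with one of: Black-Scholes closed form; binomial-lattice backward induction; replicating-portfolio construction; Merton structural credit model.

Key observation: with exercise allowed before expiry on a discrete up/down model (5 steps from spot 153.91), the strike-143.34 put's value must be rolled back through the tree testing early exercise at each node.

framework: binomial-lattice backward induction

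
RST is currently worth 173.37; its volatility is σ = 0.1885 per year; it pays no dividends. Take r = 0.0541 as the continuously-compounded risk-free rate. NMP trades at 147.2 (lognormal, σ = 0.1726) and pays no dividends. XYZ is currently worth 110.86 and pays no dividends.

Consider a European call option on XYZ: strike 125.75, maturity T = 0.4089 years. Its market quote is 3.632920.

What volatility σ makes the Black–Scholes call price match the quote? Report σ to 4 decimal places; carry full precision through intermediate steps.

At σ = 0.2800 the Black–Scholes value reproduces the quote:
σ√T = 0.28·√0.4089 = 0.179047
d₁ = (ln(S/K) + (r+σ²/2)T) / (σ√T) = (ln(110.86/125.75) + (0.0541+0.28²/2)·0.4089) / 0.179047 = (-0.126028 + 0.038150) / 0.179047 = -0.490806
d₂ = d₁ − σ√T = -0.490806 − 0.179047 = -0.669853
e^{−rT} = 0.978121
N(d₁) = 0.311782,  N(d₂) = 0.251476
V = S·N(d₁) − K·e^{−rT}·N(d₂) = 34.564124 − 30.931204 = 3.632920 (the observed quote) — the price is monotone increasing in volatility, hence this σ is the only solution

sigma = 0.2800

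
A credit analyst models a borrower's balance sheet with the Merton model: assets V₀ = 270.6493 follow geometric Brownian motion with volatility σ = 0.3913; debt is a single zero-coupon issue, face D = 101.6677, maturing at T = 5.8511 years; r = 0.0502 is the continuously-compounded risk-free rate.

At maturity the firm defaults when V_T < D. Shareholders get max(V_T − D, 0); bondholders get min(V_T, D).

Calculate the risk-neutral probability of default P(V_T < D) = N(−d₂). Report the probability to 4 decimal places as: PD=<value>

With assets at 270.6493 and a single debt payment of 101.6677 at 5.8511 years:
d₁ = [ln(V₀/D) + (r + σ²/2)T] / (σ√T)
   = [ln(270.6493/101.6677) + (0.0502 + 0.5·0.3913²)·5.8511] / (0.3913·√5.8511)
   = [0.979114 + 0.741673] / 0.946517 = 1.818019
d₂ = d₁ − σ√T = 1.818019 − 0.946517 = 0.871502
risk-neutral PD = N(−d₂) = N(-0.871502) = 0.191740

PD=0.1917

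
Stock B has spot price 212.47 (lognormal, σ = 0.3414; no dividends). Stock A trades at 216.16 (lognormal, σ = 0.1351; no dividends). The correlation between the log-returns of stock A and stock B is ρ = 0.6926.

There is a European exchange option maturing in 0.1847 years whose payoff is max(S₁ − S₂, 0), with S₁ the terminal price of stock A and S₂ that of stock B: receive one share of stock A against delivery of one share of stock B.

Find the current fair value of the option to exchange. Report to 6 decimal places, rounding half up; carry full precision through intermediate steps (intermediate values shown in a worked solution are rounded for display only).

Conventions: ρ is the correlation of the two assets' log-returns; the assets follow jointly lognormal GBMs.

σ_eff = √(σ₁² + σ₂² − 2ρσ₁σ₂) = √(0.1351² + 0.3414² − 2·0.6926·0.1351·0.3414) = 0.266301
d₁ = (ln(S₁/S₂) + (q₂ − q₁ + σ_eff²/2)T) / (σ_eff√T) = (ln(216.16/212.47) + (0.0 − 0.0 + 0.035458)·0.1847) / 0.114447 = 0.207669
d₂ = d₁ − σ_eff√T = 0.207669 − 0.114447 = 0.093221
N(d₁) = 0.582256,  N(d₂) = 0.537136
V = S₁·e^{−q₁T}·N(d₁) − S₂·e^{−q₂T}·N(d₂) = 125.860514 − 114.125327 = 11.735187
Key observation: the rate r is irrelevant here: denominating values in stock B turns the exchange into a ratio option on S₁/S₂, and discounting at r drops out.

exchange price = 11.735187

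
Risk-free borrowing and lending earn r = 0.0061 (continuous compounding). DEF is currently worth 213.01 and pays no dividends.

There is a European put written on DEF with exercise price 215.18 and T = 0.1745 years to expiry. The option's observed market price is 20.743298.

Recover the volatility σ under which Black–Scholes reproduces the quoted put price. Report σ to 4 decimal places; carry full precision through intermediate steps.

sigma = 0.5553

At σ = 0.5553 the Black–Scholes value reproduces the quote:
σ√T = 0.5553·√0.1745 = 0.231967
d₁ = (ln(S/K) + (r+σ²/2)T) / (σ√T) = (ln(213.01/215.18) + (0.0061+0.5553²/2)·0.1745) / 0.231967 = (-0.010136 + 0.027969) / 0.231967 = 0.076877
d₂ = d₁ − σ√T = 0.076877 − 0.231967 = -0.155089
e^{−rT} = 0.998936
N(−d₁) = 0.469361,  N(−d₂) = 0.561625
V = K·e^{−rT}·N(−d₂) − S·N(−d₁) = 120.721811 − 99.978513 = 20.743298 (the observed quote) — the price is monotone increasing in volatility, hence this σ is the only solution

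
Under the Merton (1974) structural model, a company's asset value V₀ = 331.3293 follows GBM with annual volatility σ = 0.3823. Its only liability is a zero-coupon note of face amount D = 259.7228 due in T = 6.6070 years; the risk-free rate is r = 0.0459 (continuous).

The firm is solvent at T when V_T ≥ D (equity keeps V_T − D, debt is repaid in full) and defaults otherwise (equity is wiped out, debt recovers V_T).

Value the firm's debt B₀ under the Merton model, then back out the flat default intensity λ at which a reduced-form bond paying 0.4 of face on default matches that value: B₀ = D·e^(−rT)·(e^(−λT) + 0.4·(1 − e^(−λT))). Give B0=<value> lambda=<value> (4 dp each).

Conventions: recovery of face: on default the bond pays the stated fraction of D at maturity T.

B0=149.6967 lambda=0.0689

Work the structural quantities from V₀ = 331.3293 against face 259.7228:
d₁ = [ln(V₀/D) + (r + σ²/2)T] / (σ√T)
   = [ln(331.3293/259.7228) + (0.0459 + 0.5·0.3823²)·6.6070] / (0.3823·√6.6070)
   = [0.243498 + 0.786079] / 0.982667 = 1.047737
d₂ = d₁ − σ√T = 1.047737 − 0.982667 = 0.065070
N(d₁) = 0.852620,  N(d₂) = 0.525941,  e^(−rT) = 0.738406
E₀ = V₀·N(d₁) − D·e^(−rT)·N(d₂)
   = 331.3293·0.852620 − 259.7228·0.738406·0.525941 = 181.632619
B₀ = V₀ − E₀ = 331.3293 − 181.632619 = 149.696681
e^(−λT) = (B₀·e^(rT)/D − 0.4)/(1 − 0.4) = (149.6967·1.354268/259.7228 − 0.4)/0.6 = 0.63426837
λ = −ln(0.63426837)/6.6070 = 0.068909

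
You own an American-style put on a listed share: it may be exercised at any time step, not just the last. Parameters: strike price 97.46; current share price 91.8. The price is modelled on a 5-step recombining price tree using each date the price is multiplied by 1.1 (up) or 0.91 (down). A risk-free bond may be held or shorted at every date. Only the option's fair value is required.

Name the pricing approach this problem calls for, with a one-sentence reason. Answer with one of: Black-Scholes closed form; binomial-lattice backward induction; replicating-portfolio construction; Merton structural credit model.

framework: binomial-lattice backward induction

Key observation: an American put (K = 97.46, S₀ = 91.8) on a 5-date tree has no closed form — the optimal stopping decision is embedded and must be resolved recursively from expiry.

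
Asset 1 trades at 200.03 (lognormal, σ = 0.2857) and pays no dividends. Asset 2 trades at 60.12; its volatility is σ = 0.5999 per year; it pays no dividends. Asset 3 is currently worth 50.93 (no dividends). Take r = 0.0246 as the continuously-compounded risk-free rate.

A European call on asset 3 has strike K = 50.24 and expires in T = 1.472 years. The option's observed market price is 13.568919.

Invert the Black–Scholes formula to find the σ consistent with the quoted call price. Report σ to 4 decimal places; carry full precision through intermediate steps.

At σ = 0.5196 the Black–Scholes value reproduces the quote:
σ√T = 0.5196·√1.472 = 0.630410
d₁ = (ln(S/K) + (r+σ²/2)T) / (σ√T) = (ln(50.93/50.24) + (0.0246+0.5196²/2)·1.472) / 0.630410 = (0.013641 + 0.234920) / 0.630410 = 0.394283
d₂ = d₁ − σ√T = 0.394283 − 0.630410 = -0.236127
e^{−rT} = 0.964437
N(d₁) = 0.653314,  N(d₂) = 0.406667
V = S·N(d₁) − K·e^{−rT}·N(d₂) = 33.273286 − 19.704367 = 13.568919 (the quoted price), and the Black–Scholes price is strictly increasing in σ, so σ is unique

sigma = 0.5196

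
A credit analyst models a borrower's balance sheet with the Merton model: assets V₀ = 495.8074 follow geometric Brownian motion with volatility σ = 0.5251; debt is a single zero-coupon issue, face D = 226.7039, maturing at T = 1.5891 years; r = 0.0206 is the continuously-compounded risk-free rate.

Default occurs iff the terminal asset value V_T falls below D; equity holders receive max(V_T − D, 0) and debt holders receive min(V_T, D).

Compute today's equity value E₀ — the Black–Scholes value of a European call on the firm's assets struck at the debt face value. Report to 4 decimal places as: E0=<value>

Work the structural quantities from V₀ = 495.8074 against face 226.7039:
d₁ = [ln(V₀/D) + (r + σ²/2)T] / (σ√T)
   = [ln(495.8074/226.7039) + (0.0206 + 0.5·0.5251²)·1.5891] / (0.5251·√1.5891)
   = [0.782543 + 0.251817] / 0.661938 = 1.562622
d₂ = d₁ − σ√T = 1.562622 − 0.661938 = 0.900683
N(d₁) = 0.940929,  N(d₂) = 0.816122,  e^(−rT) = 0.967795
E₀ = V₀·N(d₁) − D·e^(−rT)·N(d₂)
   = 495.8074·0.940929 − 226.7039·0.967795·0.816122 = 287.460295

E0=287.4603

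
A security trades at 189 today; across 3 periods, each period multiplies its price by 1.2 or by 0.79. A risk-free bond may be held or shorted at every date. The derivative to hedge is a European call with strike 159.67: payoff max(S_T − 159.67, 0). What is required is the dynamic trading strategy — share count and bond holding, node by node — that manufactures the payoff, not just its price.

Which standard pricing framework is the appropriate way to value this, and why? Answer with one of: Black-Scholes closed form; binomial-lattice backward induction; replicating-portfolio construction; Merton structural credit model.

framework: replicating-portfolio construction

Key observation: the deliverable is the dynamic trading strategy on the 3-step tree (spot 189, moves 1.2 and 0.79), so the valuation must go through the node-by-node replicating-portfolio solve.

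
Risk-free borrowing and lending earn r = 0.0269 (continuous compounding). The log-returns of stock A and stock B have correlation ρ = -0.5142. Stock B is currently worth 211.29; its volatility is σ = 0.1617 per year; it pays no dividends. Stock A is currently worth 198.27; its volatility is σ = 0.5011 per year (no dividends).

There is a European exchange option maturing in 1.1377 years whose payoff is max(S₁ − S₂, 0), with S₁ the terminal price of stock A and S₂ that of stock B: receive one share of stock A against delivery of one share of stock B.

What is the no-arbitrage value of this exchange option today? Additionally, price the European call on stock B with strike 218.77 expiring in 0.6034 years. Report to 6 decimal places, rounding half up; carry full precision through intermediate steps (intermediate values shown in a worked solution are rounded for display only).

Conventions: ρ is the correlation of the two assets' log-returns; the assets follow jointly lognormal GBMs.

exchange price = 45.179154
price(stock B call K=218.77) = 8.817183

σ_eff = √(σ₁² + σ₂² − 2ρσ₁σ₂) = √(0.5011² + 0.1617² − 2·-0.5142·0.5011·0.1617) = 0.600481
d₁ = (ln(S₁/S₂) + (q₂ − q₁ + σ_eff²/2)T) / (σ_eff√T) = (ln(198.27/211.29) + (0.0 − 0.0 + 0.180289)·1.1377) / 0.640491 = 0.220944
d₂ = d₁ − σ_eff√T = 0.220944 − 0.640491 = -0.419547
N(d₁) = 0.587432,  N(d₂) = 0.337408
V = S₁·e^{−q₁T}·N(d₁) − S₂·e^{−q₂T}·N(d₂) = 116.470119 − 71.290965 = 45.179154
[vanilla: stock B call K=218.77]
σ√T = 0.1617·√0.6034 = 0.125607
d₁ = (ln(S/K) + (r+σ²/2)T) / (σ√T) = (ln(211.29/218.77) + (0.0269+0.1617²/2)·0.6034) / 0.125607 = (-0.034789 + 0.024120) / 0.125607 = -0.084943
d₂ = d₁ − σ√T = -0.084943 − 0.125607 = -0.210549
e^{−rT} = 0.983900
N(d₁) = 0.466153,  N(d₂) = 0.416619
price = S·N(d₁) − K·e^{−rT}·N(d₂) = 98.493563 − 89.676380 = 8.817183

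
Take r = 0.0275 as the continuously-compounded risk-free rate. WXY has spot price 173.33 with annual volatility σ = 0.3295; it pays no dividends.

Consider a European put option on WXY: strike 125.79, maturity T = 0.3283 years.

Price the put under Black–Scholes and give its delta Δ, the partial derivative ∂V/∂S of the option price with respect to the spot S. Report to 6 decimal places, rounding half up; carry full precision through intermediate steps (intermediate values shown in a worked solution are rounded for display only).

σ√T = 0.3295·√0.3283 = 0.188795
d₁ = (ln(S/K) + (r+σ²/2)T) / (σ√T) = (ln(173.33/125.79) + (0.0275+0.3295²/2)·0.3283) / 0.188795 = (0.320583 + 0.026850) / 0.188795 = 1.840267
d₂ = d₁ − σ√T = 1.840267 − 0.188795 = 1.651472
e^{−rT} = 0.991012
N(−d₁) = 0.032865,  N(−d₂) = 0.049321
Put price V = K·e^{−rT}·N(−d₂) − S·N(−d₁) = 6.148346 − 5.696408 = 0.451937
Δ = −N(−d₁) = -0.032865

price = 0.451937
Δ = -0.032865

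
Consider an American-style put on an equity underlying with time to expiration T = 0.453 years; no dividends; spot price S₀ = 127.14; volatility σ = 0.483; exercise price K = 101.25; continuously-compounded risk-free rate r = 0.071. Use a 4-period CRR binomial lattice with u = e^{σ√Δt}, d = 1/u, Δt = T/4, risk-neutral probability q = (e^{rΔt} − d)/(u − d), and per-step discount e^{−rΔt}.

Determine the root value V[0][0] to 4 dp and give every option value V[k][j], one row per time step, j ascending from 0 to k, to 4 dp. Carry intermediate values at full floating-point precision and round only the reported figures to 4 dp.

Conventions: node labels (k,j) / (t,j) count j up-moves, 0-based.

params: Δt=0.11325 u=1.17650 d=0.84998 q=0.48418 e^(-rΔt)=0.99199
t_4 payoffs: 34.8883 9.3956 0.0000 0.0000 0.0000
k=3: node(3,0) S=78.0744 payoff=23.1756 vs cont=22.3647 → 23.1756 [stop]  node(3,1) S=108.0665 payoff=0.0000 vs cont=4.8077 → 4.8077 [wait]  node(3,2) S=149.5800 payoff=0.0000 vs cont=0.0000 → 0.0000 [wait]  node(3,3) S=207.0407 payoff=0.0000 vs cont=0.0000 → 0.0000 [wait]
k=2: node(2,0) S=91.8544 payoff=9.3956 vs cont=14.1679 → 14.1679 [wait]  node(2,1) S=127.1400 payoff=0.0000 vs cont=2.4600 → 2.4600 [wait]  node(2,2) S=175.9805 payoff=0.0000 vs cont=0.0000 → 0.0000 [wait]
k=1: node(1,0) S=108.0665 payoff=0.0000 vs cont=8.4311 → 8.4311 [wait]  node(1,1) S=149.5800 payoff=0.0000 vs cont=1.2588 → 1.2588 [wait]
k=0: node(0,0) S=127.1400 payoff=0.0000 vs cont=4.9187 → 4.9187 [wait]

price = 4.9187
tree:
4.9187
8.4311 1.2588
14.1679 2.4600 0.0000
23.1756 4.8077 0.0000 0.0000
34.8883 9.3956 0.0000 0.0000 0.0000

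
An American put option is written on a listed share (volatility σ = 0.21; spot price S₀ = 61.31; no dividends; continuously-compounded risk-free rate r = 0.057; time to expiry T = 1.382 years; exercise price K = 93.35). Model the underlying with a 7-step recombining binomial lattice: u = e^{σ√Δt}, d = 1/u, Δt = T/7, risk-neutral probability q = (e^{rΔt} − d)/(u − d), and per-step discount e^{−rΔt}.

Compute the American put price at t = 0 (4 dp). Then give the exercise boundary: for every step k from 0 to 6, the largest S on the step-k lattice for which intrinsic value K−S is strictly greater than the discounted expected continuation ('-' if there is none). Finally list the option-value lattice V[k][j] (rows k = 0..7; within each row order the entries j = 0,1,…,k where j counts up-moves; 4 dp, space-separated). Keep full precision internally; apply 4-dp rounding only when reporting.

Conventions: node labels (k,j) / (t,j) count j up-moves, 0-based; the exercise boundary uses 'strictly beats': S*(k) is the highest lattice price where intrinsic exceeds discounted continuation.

Δt=0.19743  u=1.09780  d=0.91091  q=0.53724  discount=0.98881
step 7 (expiry): payoffs max(K−S,0) = 61.4445 54.8985 47.0095 37.5020 26.0438 12.2348 0.0000 0.0000
step 6: (k=6,j=0): S=35.0259, K−S=58.3241, hold=57.2795 ⇒ V=58.3241 exercise | (k=6,j=1): S=42.2121, K−S=51.1379, hold=50.0933 ⇒ V=51.1379 exercise | (k=6,j=2): S=50.8726, K−S=42.4774, hold=41.4328 ⇒ V=42.4774 exercise | (k=6,j=3): S=61.3100, K−S=32.0400, hold=30.9954 ⇒ V=32.0400 exercise | (k=6,j=4): S=73.8888, K−S=19.4612, hold=18.4166 ⇒ V=19.4612 exercise | (k=6,j=5): S=89.0484, K−S=4.3016, hold=5.5984 ⇒ V=5.5984 continue | (k=6,j=6): S=107.3182, K−S=0.0000, hold=0.0000 ⇒ V=0.0000 continue  boundary S*=73.8888
step 5: (k=5,j=0): S=38.4515, K−S=54.8985, hold=53.8539 ⇒ V=54.8985 exercise | (k=5,j=1): S=46.3405, K−S=47.0095, hold=45.9649 ⇒ V=47.0095 exercise | (k=5,j=2): S=55.8480, K−S=37.5020, hold=36.4574 ⇒ V=37.5020 exercise | (k=5,j=3): S=67.3062, K−S=26.0438, hold=24.9992 ⇒ V=26.0438 exercise | (k=5,j=4): S=81.1152, K−S=12.2348, hold=11.8790 ⇒ V=12.2348 exercise | (k=5,j=5): S=97.7574, K−S=0.0000, hold=2.5617 ⇒ V=2.5617 continue  boundary S*=81.1152
step 4: (k=4,j=0): S=42.2121, K−S=51.1379, hold=50.0933 ⇒ V=51.1379 exercise | (k=4,j=1): S=50.8726, K−S=42.4774, hold=41.4328 ⇒ V=42.4774 exercise | (k=4,j=2): S=61.3100, K−S=32.0400, hold=30.9954 ⇒ V=32.0400 exercise | (k=4,j=3): S=73.8888, K−S=19.4612, hold=18.4166 ⇒ V=19.4612 exercise | (k=4,j=4): S=89.0484, K−S=4.3016, hold=6.9592 ⇒ V=6.9592 continue  boundary S*=73.8888
step 3: (k=3,j=0): S=46.3405, K−S=47.0095, hold=45.9649 ⇒ V=47.0095 exercise | (k=3,j=1): S=55.8480, K−S=37.5020, hold=36.4574 ⇒ V=37.5020 exercise | (k=3,j=2): S=67.3062, K−S=26.0438, hold=24.9992 ⇒ V=26.0438 exercise | (k=3,j=3): S=81.1152, K−S=12.2348, hold=12.6020 ⇒ V=12.6020 continue  boundary S*=67.3062
step 2: (k=2,j=0): S=50.8726, K−S=42.4774, hold=41.4328 ⇒ V=42.4774 exercise | (k=2,j=1): S=61.3100, K−S=32.0400, hold=30.9954 ⇒ V=32.0400 exercise | (k=2,j=2): S=73.8888, K−S=19.4612, hold=18.6116 ⇒ V=19.4612 exercise  boundary S*=73.8888
step 1: (k=1,j=0): S=55.8480, K−S=37.5020, hold=36.4574 ⇒ V=37.5020 exercise | (k=1,j=1): S=67.3062, K−S=26.0438, hold=24.9992 ⇒ V=26.0438 exercise  boundary S*=67.3062
step 0: (k=0,j=0): S=61.3100, K−S=32.0400, hold=30.9954 ⇒ V=32.0400 exercise  boundary S*=61.3100

price = 32.0400
boundary = 61.3100 67.3062 73.8888 67.3062 73.8888 81.1152 73.8888
tree:
32.0400
37.5020 26.0438
42.4774 32.0400 19.4612
47.0095 37.5020 26.0438 12.6020
51.1379 42.4774 32.0400 19.4612 6.9592
54.8985 47.0095 37.5020 26.0438 12.2348 2.5617
58.3241 51.1379 42.4774 32.0400 19.4612 5.5984 0.0000
61.4445 54.8985 47.0095 37.5020 26.0438 12.2348 0.0000 0.0000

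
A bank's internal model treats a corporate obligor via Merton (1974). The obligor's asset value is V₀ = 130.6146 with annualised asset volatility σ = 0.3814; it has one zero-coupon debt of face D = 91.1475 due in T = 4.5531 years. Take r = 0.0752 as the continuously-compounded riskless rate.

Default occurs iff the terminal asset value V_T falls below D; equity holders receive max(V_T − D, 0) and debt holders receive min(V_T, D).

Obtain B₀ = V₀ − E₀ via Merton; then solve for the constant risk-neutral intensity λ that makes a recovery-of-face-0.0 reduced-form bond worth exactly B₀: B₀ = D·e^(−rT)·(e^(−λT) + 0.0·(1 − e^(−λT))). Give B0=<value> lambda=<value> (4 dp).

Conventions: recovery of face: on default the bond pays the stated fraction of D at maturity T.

B0=57.0709 lambda=0.0276

Equity is a call on the firm's assets struck at D = 91.1475:
d₁ = [ln(V₀/D) + (r + σ²/2)T] / (σ√T)
   = [ln(130.6146/91.1475) + (0.0752 + 0.5·0.3814²)·4.5531] / (0.3814·√4.5531)
   = [0.359772 + 0.673554] / 0.813831 = 1.269705
d₂ = d₁ − σ√T = 1.269705 − 0.813831 = 0.455874
N(d₁) = 0.897905,  N(d₂) = 0.675760,  e^(−rT) = 0.710069
E₀ = V₀·N(d₁) − D·e^(−rT)·N(d₂)
   = 130.6146·0.897905 − 91.1475·0.710069·0.675760 = 73.543668
B₀ = V₀ − E₀ = 130.6146 − 73.543668 = 57.070932
e^(−λT) = (B₀·e^(rT)/D − 0)/(1 − 0) = (57.0709·1.408314/91.1475 − 0)/1 = 0.88179860
λ = −ln(0.88179860)/4.5531 = 0.027628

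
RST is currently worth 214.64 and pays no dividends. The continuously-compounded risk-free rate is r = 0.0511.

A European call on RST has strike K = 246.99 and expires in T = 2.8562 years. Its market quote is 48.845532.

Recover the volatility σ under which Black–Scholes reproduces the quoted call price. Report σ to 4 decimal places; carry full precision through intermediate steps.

At σ = 0.3389 the Black–Scholes value reproduces the quote:
σ√T = 0.3389·√2.8562 = 0.572751
d₁ = (ln(S/K) + (r+σ²/2)T) / (σ√T) = (ln(214.64/246.99) + (0.0511+0.3389²/2)·2.8562) / 0.572751 = (-0.140386 + 0.309974) / 0.572751 = 0.296094
d₂ = d₁ − σ√T = 0.296094 − 0.572751 = -0.276657
e^{−rT} = 0.864199
N(d₁) = 0.616421,  N(d₂) = 0.391022
V = S·N(d₁) − K·e^{−rT}·N(d₂) = 132.308558 − 83.463026 = 48.845532 (matching the quote); vega is positive throughout, so no other σ reproduces this price

sigma = 0.3389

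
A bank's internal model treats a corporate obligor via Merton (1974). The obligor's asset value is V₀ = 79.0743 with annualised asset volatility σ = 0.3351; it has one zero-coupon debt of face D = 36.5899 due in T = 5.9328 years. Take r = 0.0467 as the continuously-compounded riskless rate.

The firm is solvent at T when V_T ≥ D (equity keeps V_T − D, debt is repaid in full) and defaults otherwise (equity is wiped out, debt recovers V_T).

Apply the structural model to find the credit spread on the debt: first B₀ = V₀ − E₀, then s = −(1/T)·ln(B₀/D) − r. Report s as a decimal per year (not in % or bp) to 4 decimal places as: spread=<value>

spread=0.0107

Work the structural quantities from V₀ = 79.0743 against face 36.5899:
d₁ = [ln(V₀/D) + (r + σ²/2)T] / (σ√T)
   = [ln(79.0743/36.5899) + (0.0467 + 0.5·0.3351²)·5.9328] / (0.3351·√5.9328)
   = [0.770616 + 0.610165] / 0.816214 = 1.691688
d₂ = d₁ − σ√T = 1.691688 − 0.816214 = 0.875474
N(d₁) = 0.954647,  N(d₂) = 0.809342,  e^(−rT) = 0.758008
E₀ = V₀·N(d₁) − D·e^(−rT)·N(d₂)
   = 79.0743·0.954647 − 36.5899·0.758008·0.809342 = 53.040624
B₀ = V₀ − E₀ = 79.0743 − 53.040624 = 26.033676
spread = −(1/T)·ln(B₀/D) − r = −(1/5.9328)·ln(26.033676/36.5899) − 0.0467 = 0.01067279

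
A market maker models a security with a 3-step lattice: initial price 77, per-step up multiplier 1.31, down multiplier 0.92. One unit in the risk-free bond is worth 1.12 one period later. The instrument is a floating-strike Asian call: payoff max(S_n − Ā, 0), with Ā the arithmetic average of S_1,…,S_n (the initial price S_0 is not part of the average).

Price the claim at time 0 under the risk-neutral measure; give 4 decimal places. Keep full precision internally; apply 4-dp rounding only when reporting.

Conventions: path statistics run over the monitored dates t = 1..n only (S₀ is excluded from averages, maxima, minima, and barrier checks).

Risk-neutral up-probability p* = (R−d)/(u−d) = (1.12−0.92)/(1.31−0.92) = 0.5128; the claim prices as the p*-weighted sum of path payoffs discounted by R^3.
Enumerate all 2^3 = 8 price paths (U = up ×1.31, D = down ×0.92); each path with k up-moves has probability p*^k·(1−p*)^(3−k).
DDD: Ā=65.3239, payoff=0.0000, prob=0.115629
UDD: Ā=93.0156, payoff=0.0000, prob=0.121715
DUD: Ā=83.0056, payoff=2.3708, prob=0.121715
UUD: Ā=118.1927, payoff=3.3758, prob=0.128121
DDU: Ā=73.7964, payoff=11.5800, prob=0.121715
UDU: Ā=105.0796, payoff=16.4889, prob=0.128121
DUU: Ā=95.0696, payoff=26.4989, prob=0.128121
UUU: Ā=135.3709, payoff=37.7321, prob=0.134864
Price = Σ prob·payoff / R^3 = 12.726854 / 1.404928 = 9.0587

price = 9.0587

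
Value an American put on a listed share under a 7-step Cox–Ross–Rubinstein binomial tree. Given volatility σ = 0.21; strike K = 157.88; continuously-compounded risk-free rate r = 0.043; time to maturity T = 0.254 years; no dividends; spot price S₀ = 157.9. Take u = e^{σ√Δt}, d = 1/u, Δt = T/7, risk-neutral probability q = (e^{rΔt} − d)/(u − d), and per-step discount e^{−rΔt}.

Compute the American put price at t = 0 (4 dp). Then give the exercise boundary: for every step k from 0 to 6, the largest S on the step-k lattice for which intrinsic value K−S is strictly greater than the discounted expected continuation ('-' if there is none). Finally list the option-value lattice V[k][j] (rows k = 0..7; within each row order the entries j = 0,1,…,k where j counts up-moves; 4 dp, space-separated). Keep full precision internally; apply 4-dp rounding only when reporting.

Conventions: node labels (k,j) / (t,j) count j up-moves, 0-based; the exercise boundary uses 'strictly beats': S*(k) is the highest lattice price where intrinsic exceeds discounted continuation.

price = 6.1723
boundary = - - - 140.0437 134.5522 140.0437 145.7593
tree:
6.1723
9.1100 3.3632
13.0001 5.3930 1.4195
17.8363 8.3844 2.5298 0.3550
23.3278 12.5367 4.4128 0.7249 0.0000
28.6040 17.8363 7.4733 1.4802 0.0000 0.0000
33.6733 23.3278 12.1207 3.0224 0.0000 0.0000 0.0000
38.5438 28.6040 17.8363 6.1717 0.0000 0.0000 0.0000 0.0000

params: Δt=0.03629 u=1.04081 d=0.96079 q=0.50951 e^(-rΔt)=0.99844
t_7 payoffs: 38.5438 28.6040 17.8363 6.1717 0.0000 0.0000 0.0000 0.0000
t_6: node(6,0) S=124.2067 payoff=33.6733 vs cont=33.4272 → 33.6733 [stop]  node(6,1) S=134.5522 payoff=23.3278 vs cont=23.0817 → 23.3278 [stop]  node(6,2) S=145.7593 payoff=12.1207 vs cont=11.8745 → 12.1207 [stop]  node(6,3) S=157.9000 payoff=0.0000 vs cont=3.0224 → 3.0224 [wait]  node(6,4) S=171.0519 payoff=0.0000 vs cont=0.0000 → 0.0000 [wait]  node(6,5) S=185.2992 payoff=0.0000 vs cont=0.0000 → 0.0000 [wait]  node(6,6) S=200.7333 payoff=0.0000 vs cont=0.0000 → 0.0000 [wait]  ⇒ S*(6)=145.7593
t_5: node(5,0) S=129.2760 payoff=28.6040 vs cont=28.3579 → 28.6040 [stop]  node(5,1) S=140.0437 payoff=17.8363 vs cont=17.5902 → 17.8363 [stop]  node(5,2) S=151.7083 payoff=6.1717 vs cont=7.4733 → 7.4733 [wait]  node(5,3) S=164.3444 payoff=0.0000 vs cont=1.4802 → 1.4802 [wait]  node(5,4) S=178.0331 payoff=0.0000 vs cont=0.0000 → 0.0000 [wait]  node(5,5) S=192.8619 payoff=0.0000 vs cont=0.0000 → 0.0000 [wait]  ⇒ S*(5)=140.0437
t_4: node(4,0) S=134.5522 payoff=23.3278 vs cont=23.0817 → 23.3278 [stop]  node(4,1) S=145.7593 payoff=12.1207 vs cont=12.5367 → 12.5367 [wait]  node(4,2) S=157.9000 payoff=0.0000 vs cont=4.4128 → 4.4128 [wait]  node(4,3) S=171.0519 payoff=0.0000 vs cont=0.7249 → 0.7249 [wait]  node(4,4) S=185.2992 payoff=0.0000 vs cont=0.0000 → 0.0000 [wait]  ⇒ S*(4)=134.5522
t_3: node(3,0) S=140.0437 payoff=17.8363 vs cont=17.8018 → 17.8363 [stop]  node(3,1) S=151.7083 payoff=6.1717 vs cont=8.3844 → 8.3844 [wait]  node(3,2) S=164.3444 payoff=0.0000 vs cont=2.5298 → 2.5298 [wait]  node(3,3) S=178.0331 payoff=0.0000 vs cont=0.3550 → 0.3550 [wait]  ⇒ S*(3)=140.0437
t_2: node(2,0) S=145.7593 payoff=12.1207 vs cont=13.0001 → 13.0001 [wait]  node(2,1) S=157.9000 payoff=0.0000 vs cont=5.3930 → 5.3930 [wait]  node(2,2) S=171.0519 payoff=0.0000 vs cont=1.4195 → 1.4195 [wait]  ⇒ S*(2)=-
t_1: node(1,0) S=151.7083 payoff=6.1717 vs cont=9.1100 → 9.1100 [wait]  node(1,1) S=164.3444 payoff=0.0000 vs cont=3.3632 → 3.3632 [wait]  ⇒ S*(1)=-
t_0: node(0,0) S=157.9000 payoff=0.0000 vs cont=6.1723 → 6.1723 [wait]  ⇒ S*(0)=-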